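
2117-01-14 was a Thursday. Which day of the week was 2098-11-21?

Count forward from the earlier date (November 21, 2098) to the later (January 14, 2117):
From November 21, 2098 to November 21, 2116: 18 years, of which 4 contain a Feb 29 — 14×365 + 4×366 = 6574 days.
(2100 is not a leap year (divisible by 100 but not 400).)
November 2116: 30 − 21 = 9 days remain.
Then December (31): 31 days.
January 1–14, 2117: 14 days.
Residual: 54 days.
Total: 6628 days.
6628 mod 7 = 6, so 6 days before Thursday is Friday.

Friday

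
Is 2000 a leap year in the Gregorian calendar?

2000 is a leap year (divisible by 400).

Yes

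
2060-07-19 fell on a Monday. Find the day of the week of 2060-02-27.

Count forward from the earlier date (February 27, 2060) to the later (July 19, 2060):
February 2060: 29 − 27 = 2 days remain (2060 is a leap year, so February has 29 days).
Then March (31), April (30), May (31), June (30): 31 + 30 + 31 + 30 = 122 days.
July 1–19, 2060: 19 days.
Total: 2 + 122 + 19 = 143 days.
143 mod 7 = 3, so 3 days before Monday is Friday.

Friday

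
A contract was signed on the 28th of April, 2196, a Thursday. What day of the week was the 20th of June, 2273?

Friday

Day-of-year of April 28, 2196: 119.
Day-of-year of June 20, 2273: 171.
2196 has 366 days, so 366 − 119 = 247 days remain in 2196.
Full years 2197–2272: 58 common + 18 leap = 58×365 + 18×366 = 27758 days.
Total: 247 + 27758 + 171 = 28176 days.
28176 mod 7 = 1, so 1 day after Thursday is Friday.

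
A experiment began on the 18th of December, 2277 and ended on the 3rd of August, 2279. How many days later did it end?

December 2277: 31 − 18 = 13 days remain.
Then 19 full months totalling 577 days.
August 1–3, 2279: 3 days.
Total: 13 + 577 + 3 = 593 days.

593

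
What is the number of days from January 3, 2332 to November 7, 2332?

309

January 2332: 31 − 3 = 28 days remain.
Then 9 full months totalling 274 days.
November 1–7, 2332: 7 days.
Total: 28 + 274 + 7 = 309 days.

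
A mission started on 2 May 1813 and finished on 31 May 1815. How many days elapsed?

May 1813: 31 − 2 = 29 days remain.
Then 23 full months totalling 699 days.
May 1–31, 1815: 31 days.
Total: 29 + 699 + 31 = 759 days.

759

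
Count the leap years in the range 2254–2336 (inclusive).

Years divisible by 4: 2256, 2260, …, 2336 — 21 in all.
Of these, 2300 is divisible by 100 but not 400, so not leap.
Leap years: 21 − 1 = 20.

20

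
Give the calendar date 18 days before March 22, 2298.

March 4, 2298

Count 18 days before March 22, 2298:
Within March 2298: 22 − 4 = 18 days.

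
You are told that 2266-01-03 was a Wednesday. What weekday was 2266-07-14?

Saturday

January 2266: 31 − 3 = 28 days remain.
Then February 2266 (28), March (31), April (30), May (31), June (30): 28 + 31 + 30 + 31 + 30 = 150 days.
July 1–14, 2266: 14 days.
Total: 28 + 150 + 14 = 192 days.
192 mod 7 = 3, so 3 days after Wednesday is Saturday.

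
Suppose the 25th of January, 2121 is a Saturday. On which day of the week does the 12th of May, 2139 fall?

From January 25, 2121 to January 25, 2139: 18 years, of which 4 contain a Feb 29 — 14×365 + 4×366 = 6574 days.
January 2139: 31 − 25 = 6 days remain.
Then February 2139 (28), March (31), April (30): 28 + 31 + 30 = 89 days.
May 1–12, 2139: 12 days.
Residual: 107 days.
Total: 6681 days.
6681 mod 7 = 3, so 3 days after Saturday is Tuesday.

Tuesday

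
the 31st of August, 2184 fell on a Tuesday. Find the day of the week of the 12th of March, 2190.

Friday

Day-of-year of August 31, 2184: 244.
Day-of-year of March 12, 2190: 71.
2184 has 366 days, so 366 − 244 = 122 days remain in 2184.
Full years: 2185: 365; 2186: 365; 2187: 365; 2188: 366; 2189: 365. Sum = 1826.
Total: 122 + 1826 + 71 = 2019 days.
2019 mod 7 = 3, so 3 days after Tuesday is Friday.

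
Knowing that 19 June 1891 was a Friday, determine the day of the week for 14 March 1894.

Wednesday

June 19, 1891 → June 19, 1892: 366 days (1892 is a leap year).
June 19, 1892 → June 19, 1893: 365 days.
June 1893: 30 − 19 = 11 days remain.
Then July (31), August (31), September (30), October (31), November (30), December (31), January (31), February 1894 (28): 31 + 31 + 30 + 31 + 30 + 31 + 31 + 28 = 243 days.
March 1–14, 1894: 14 days.
Residual: 268 days.
Total: 999 days.
999 mod 7 = 5, so 5 days after Friday is Wednesday.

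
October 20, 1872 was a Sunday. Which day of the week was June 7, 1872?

Friday

Count forward from the earlier date (June 7, 1872) to the later (October 20, 1872):
June 1872: 30 − 7 = 23 days remain.
Then July (31), August (31), September (30): 31 + 31 + 30 = 92 days.
October 1–20, 1872: 20 days.
Total: 23 + 92 + 20 = 135 days.
135 mod 7 = 2, so 2 days before Sunday is Friday.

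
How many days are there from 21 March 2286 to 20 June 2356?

25658

Day-of-year of March 21, 2286: 80.
Day-of-year of June 20, 2356: 172.
2286 has 365 days, so 365 − 80 = 285 days remain in 2286.
Full years 2287–2355: 53 common + 16 leap = 53×365 + 16×366 = 25201 days.
Total: 285 + 25201 + 172 = 25658 days.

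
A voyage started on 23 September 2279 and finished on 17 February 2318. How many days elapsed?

14026

Day-of-year of September 23, 2279: 266.
Day-of-year of February 17, 2318: 48.
2279 has 365 days, so 365 − 266 = 99 days remain in 2279.
Full years 2280–2317: 29 common + 9 leap = 29×365 + 9×366 = 13879 days.
Total: 99 + 13879 + 48 = 14026 days.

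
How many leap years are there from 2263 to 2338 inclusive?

18

Years divisible by 4: 2264, 2268, …, 2336 — 19 in all.
Of these, 2300 is divisible by 100 but not 400, so not leap.
Leap years: 19 − 1 = 18.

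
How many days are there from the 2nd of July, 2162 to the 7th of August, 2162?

July 2162: 31 − 2 = 29 days remain.
August 1–7, 2162: 7 days.
Total: 29 + 7 = 36 days.

36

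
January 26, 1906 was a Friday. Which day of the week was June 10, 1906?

January 1906: 31 − 26 = 5 days remain.
Then February 1906 (28), March (31), April (30), May (31): 28 + 31 + 30 + 31 = 120 days.
June 1–10, 1906: 10 days.
Total: 5 + 120 + 10 = 135 days.
135 mod 7 = 2, so 2 days after Friday is Sunday.

Sunday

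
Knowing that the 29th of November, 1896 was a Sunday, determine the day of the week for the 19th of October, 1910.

From November 29, 1896 to November 29, 1909: 13 years, of which 2 contain a Feb 29 — 11×365 + 2×366 = 4747 days.
(1900 is not a leap year (divisible by 100 but not 400).)
November 1909: 30 − 29 = 1 day remains.
Then 10 full months totalling 304 days.
October 1–19, 1910: 19 days.
Residual: 324 days.
Total: 5071 days.
5071 mod 7 = 3, so 3 days after Sunday is Wednesday.

Wednesday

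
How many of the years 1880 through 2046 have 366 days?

41

Years divisible by 4: 1880, 1884, …, 2044 — 42 in all.
Of these, 1900 is divisible by 100 but not 400, so not leap.
2000 is divisible by 400, so still leap.
Leap years: 42 − 1 = 41.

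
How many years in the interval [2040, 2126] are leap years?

21

Years divisible by 4: 2040, 2044, …, 2124 — 22 in all.
Of these, 2100 is divisible by 100 but not 400, so not leap.
Leap years: 22 − 1 = 21.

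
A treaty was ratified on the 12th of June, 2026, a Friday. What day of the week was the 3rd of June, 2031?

June 12, 2026 → June 12, 2027: 365 days.
June 12, 2027 → June 12, 2028: 366 days (2028 is a leap year).
June 12, 2028 → June 12, 2029: 365 days.
June 12, 2029 → June 12, 2030: 365 days.
June 2030: 30 − 12 = 18 days remain.
Then 11 full months totalling 335 days.
June 1–3, 2031: 3 days.
Residual: 356 days.
Total: 1817 days.
1817 mod 7 = 4, so 4 days after Friday is Tuesday.

Tuesday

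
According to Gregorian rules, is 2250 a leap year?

2250 is not a leap year.

No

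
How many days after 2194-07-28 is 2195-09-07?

406

July 28, 2194 → July 28, 2195: 365 days.
July 2195: 31 − 28 = 3 days remain.
Then August (31): 31 days.
September 1–7, 2195: 7 days.
Residual: 41 days.
Total: 406 days.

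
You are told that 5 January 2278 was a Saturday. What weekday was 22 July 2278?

January 2278: 31 − 5 = 26 days remain.
Then February 2278 (28), March (31), April (30), May (31), June (30): 28 + 31 + 30 + 31 + 30 = 150 days.
July 1–22, 2278: 22 days.
Total: 26 + 150 + 22 = 198 days.
198 mod 7 = 2, so 2 days after Saturday is Monday.

Monday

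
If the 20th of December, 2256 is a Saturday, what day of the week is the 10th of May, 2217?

Count forward from the earlier date (May 10, 2217) to the later (December 20, 2256):
From May 10, 2217 to May 10, 2256: 39 years, of which 10 contain a Feb 29 — 29×365 + 10×366 = 14245 days.
May 2256: 31 − 10 = 21 days remain.
Then June (30), July (31), August (31), September (30), October (31), November (30): 30 + 31 + 31 + 30 + 31 + 30 = 183 days.
December 1–20, 2256: 20 days.
Residual: 224 days.
Total: 14469 days.
14469 is a multiple of 7, so the 10th of May, 2217 falls on the same weekday: Saturday.

Saturday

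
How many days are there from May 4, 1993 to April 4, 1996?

May 4, 1993 → May 4, 1994: 365 days.
May 4, 1994 → May 4, 1995: 365 days.
May 1995: 31 − 4 = 27 days remain.
Then 10 full months totalling 305 days.
April 1–4, 1996: 4 days.
Residual: 336 days.
Total: 1066 days.

1066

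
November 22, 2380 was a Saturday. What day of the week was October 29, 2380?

Count forward from the earlier date (October 29, 2380) to the later (November 22, 2380):
October 2380: 31 − 29 = 2 days remain.
November 1–22, 2380: 22 days.
Total: 2 + 22 = 24 days.
24 mod 7 = 3, so 3 days before Saturday is Wednesday.

Wednesday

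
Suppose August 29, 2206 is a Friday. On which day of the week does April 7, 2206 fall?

Monday

Count forward from the earlier date (April 7, 2206) to the later (August 29, 2206):
April 2206: 30 − 7 = 23 days remain.
Then May (31), June (30), July (31): 31 + 30 + 31 = 92 days.
August 1–29, 2206: 29 days.
Total: 23 + 92 + 29 = 144 days.
144 mod 7 = 4, so 4 days before Friday is Monday.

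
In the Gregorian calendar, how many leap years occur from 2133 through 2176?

11

Years divisible by 4 in [2133, 2176]: 2136, 2140, 2144, 2148, 2152, 2156, 2160, 2164, 2168, 2172, 2176.
No century exceptions apply. Count: 11.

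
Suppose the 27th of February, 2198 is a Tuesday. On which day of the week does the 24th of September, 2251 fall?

From February 27, 2198 to February 27, 2251: 53 years, of which 12 contain a Feb 29 — 41×365 + 12×366 = 19357 days.
(2200 is not a leap year (divisible by 100 but not 400).)
February 2251: 28 − 27 = 1 day remains (2251 is not a leap year, so February has 28 days).
Then March (31), April (30), May (31), June (30), July (31), August (31): 31 + 30 + 31 + 30 + 31 + 31 = 184 days.
September 1–24, 2251: 24 days.
Residual: 209 days.
Total: 19566 days.
19566 mod 7 = 1, so 1 day after Tuesday is Wednesday.

Wednesday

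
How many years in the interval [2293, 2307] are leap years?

Years divisible by 4 in [2293, 2307]: 2296, 2300, 2304.
Of these, 2300 is divisible by 100 but not 400, so not leap.
Leap years: 3 − 1 = 2.

2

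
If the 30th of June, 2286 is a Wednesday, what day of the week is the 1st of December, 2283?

Count forward from the earlier date (December 1, 2283) to the later (June 30, 2286):
December 1, 2283 → December 1, 2284: 366 days (2284 is a leap year).
December 1, 2284 → December 1, 2285: 365 days.
December 2285: 31 − 1 = 30 days remain.
Then January (31), February 2286 (28), March (31), April (30), May (31): 31 + 28 + 31 + 30 + 31 = 151 days.
June 1–30, 2286: 30 days.
Residual: 211 days.
Total: 942 days.
942 mod 7 = 4, so 4 days before Wednesday is Saturday.

Saturday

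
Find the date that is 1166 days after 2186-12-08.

2190-02-16

Count 1166 days after December 8, 2186:
December 8, 2186 → December 8, 2187: 365 days.
December 8, 2187 → December 8, 2188: 366 days (2188 is a leap year).
December 8, 2188 → December 8, 2189: 365 days.
December 2189: 31 − 8 = 23 days remain.
Then January (31): 31 days.
February 1–16, 2190: 16 days (2190 is not a leap year).
Residual: 70 days.
Total: 1166 days.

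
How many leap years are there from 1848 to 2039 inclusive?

Years divisible by 4: 1848, 1852, …, 2036 — 48 in all.
Of these, 1900 is divisible by 100 but not 400, so not leap.
2000 is divisible by 400, so still leap.
Leap years: 48 − 1 = 47.

47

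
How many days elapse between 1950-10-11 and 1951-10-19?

October 11, 1950 → October 11, 1951: 365 days.
Within October 1951: 19 − 11 = 8 days.
Total: 373 days.

373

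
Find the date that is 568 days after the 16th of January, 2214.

the 7th of August, 2215

Count 568 days after January 16, 2214:
January 16, 2214 → January 16, 2215: 365 days.
January 2215: 31 − 16 = 15 days remain.
Then February 2215 (28), March (31), April (30), May (31), June (30), July (31): 28 + 31 + 30 + 31 + 30 + 31 = 181 days.
August 1–7, 2215: 7 days.
Residual: 203 days.
Total: 568 days.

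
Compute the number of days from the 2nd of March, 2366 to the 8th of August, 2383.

Day-of-year of March 2, 2366: 61.
Day-of-year of August 8, 2383: 220.
2366 has 365 days, so 365 − 61 = 304 days remain in 2366.
Full years 2367–2382: 12 common + 4 leap = 12×365 + 4×366 = 5844 days.
Total: 304 + 5844 + 220 = 6368 days.

6368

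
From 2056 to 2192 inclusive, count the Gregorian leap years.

Years divisible by 4: 2056, 2060, …, 2192 — 35 in all.
Of these, 2100 is divisible by 100 but not 400, so not leap.
Leap years: 35 − 1 = 34.

34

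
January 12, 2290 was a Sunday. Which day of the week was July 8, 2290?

January 2290: 31 − 12 = 19 days remain.
Then February 2290 (28), March (31), April (30), May (31), June (30): 28 + 31 + 30 + 31 + 30 = 150 days.
July 1–8, 2290: 8 days.
Total: 19 + 150 + 8 = 177 days.
177 mod 7 = 2, so 2 days after Sunday is Tuesday.

Tuesday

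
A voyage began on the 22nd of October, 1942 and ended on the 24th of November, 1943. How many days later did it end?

398

October 22, 1942 → October 22, 1943: 365 days.
October 1943: 31 − 22 = 9 days remain.
November 1–24, 1943: 24 days.
Residual: 33 days.
Total: 398 days.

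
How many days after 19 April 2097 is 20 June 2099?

April 2097: 30 − 19 = 11 days remain.
Then 25 full months totalling 761 days.
June 1–20, 2099: 20 days.
Total: 11 + 761 + 20 = 792 days.

792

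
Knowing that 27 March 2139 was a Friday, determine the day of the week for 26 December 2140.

Monday

March 2139: 31 − 27 = 4 days remain.
Then 20 full months totalling 610 days.
December 1–26, 2140: 26 days.
Total: 4 + 610 + 26 = 640 days.
640 mod 7 = 3, so 3 days after Friday is Monday.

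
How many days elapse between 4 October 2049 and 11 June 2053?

Day-of-year of October 4, 2049: 277.
Day-of-year of June 11, 2053: 162.
2049 has 365 days, so 365 − 277 = 88 days remain in 2049.
Full years: 2050: 365; 2051: 365; 2052: 366. Sum = 1096.
Total: 88 + 1096 + 162 = 1346 days.

1346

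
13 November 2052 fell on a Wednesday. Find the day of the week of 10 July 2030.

Count forward from the earlier date (July 10, 2030) to the later (November 13, 2052):
From July 10, 2030 to July 10, 2052: 22 years, of which 6 contain a Feb 29 — 16×365 + 6×366 = 8036 days.
July 2052: 31 − 10 = 21 days remain.
Then August (31), September (30), October (31): 31 + 30 + 31 = 92 days.
November 1–13, 2052: 13 days.
Residual: 126 days.
Total: 8162 days.
8162 is a multiple of 7, so 10 July 2030 falls on the same weekday: Wednesday.

Wednesday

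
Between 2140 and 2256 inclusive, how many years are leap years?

Years divisible by 4: 2140, 2144, …, 2256 — 30 in all.
Of these, 2200 is divisible by 100 but not 400, so not leap.
Leap years: 30 − 1 = 29.

29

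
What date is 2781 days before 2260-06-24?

2252-11-12

Count 2781 days before June 24, 2260:
From November 12, 2252 to November 12, 2259: 7 years, of which 1 contains a Feb 29 — 6×365 + 1×366 = 2556 days.
November 2259: 30 − 12 = 18 days remain.
Then December (31), January (31), February 2260 (29), March (31), April (30), May (31): 31 + 31 + 29 + 31 + 30 + 31 = 183 days.
June 1–24, 2260: 24 days.
Residual: 225 days.
Total: 2781 days.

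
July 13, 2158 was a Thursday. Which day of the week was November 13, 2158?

July 2158: 31 − 13 = 18 days remain.
Then August (31), September (30), October (31): 31 + 30 + 31 = 92 days.
November 1–13, 2158: 13 days.
Total: 18 + 92 + 13 = 123 days.
123 mod 7 = 4, so 4 days after Thursday is Monday.

Monday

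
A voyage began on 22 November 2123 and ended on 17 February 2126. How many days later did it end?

818

Day-of-year of November 22, 2123: 326.
Day-of-year of February 17, 2126: 48.
2123 has 365 days, so 365 − 326 = 39 days remain in 2123.
Full years: 2124: 366; 2125: 365. Sum = 731.
Total: 39 + 731 + 48 = 818 days.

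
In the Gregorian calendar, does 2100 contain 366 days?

No

2100 is not a leap year (divisible by 100 but not 400).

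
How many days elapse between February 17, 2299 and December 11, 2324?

Day-of-year of February 17, 2299: 48.
Day-of-year of December 11, 2324: 346.
2299 has 365 days, so 365 − 48 = 317 days remain in 2299.
Full years 2300–2323: 19 common + 5 leap = 19×365 + 5×366 = 8765 days.
Total: 317 + 8765 + 346 = 9428 days.

9428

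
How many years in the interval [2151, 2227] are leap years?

Years divisible by 4: 2152, 2156, …, 2224 — 19 in all.
Of these, 2200 is divisible by 100 but not 400, so not leap.
Leap years: 19 − 1 = 18.

18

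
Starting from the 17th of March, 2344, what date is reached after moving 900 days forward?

the 3rd of September, 2346

Count 900 days after March 17, 2344:
March 2344: 31 − 17 = 14 days remain.
Then 29 full months totalling 883 days.
September 1–3, 2346: 3 days.
Total: 14 + 883 + 3 = 900 days.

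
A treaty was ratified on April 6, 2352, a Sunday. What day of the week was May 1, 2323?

Tuesday

Count forward from the earlier date (May 1, 2323) to the later (April 6, 2352):
From May 1, 2323 to May 1, 2351: 28 years, of which 7 contain a Feb 29 — 21×365 + 7×366 = 10227 days.
May 2351: 31 − 1 = 30 days remain.
Then 10 full months totalling 305 days.
April 1–6, 2352: 6 days.
Residual: 341 days.
Total: 10568 days.
10568 mod 7 = 5, so 5 days before Sunday is Tuesday.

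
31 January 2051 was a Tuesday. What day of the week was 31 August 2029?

Friday

Count forward from the earlier date (August 31, 2029) to the later (January 31, 2051):
From August 31, 2029 to August 31, 2050: 21 years, of which 5 contain a Feb 29 — 16×365 + 5×366 = 7670 days.
August 2050: 31 − 31 = 0 days remain.
Then September (30), October (31), November (30), December (31): 30 + 31 + 30 + 31 = 122 days.
January 1–31, 2051: 31 days.
Residual: 153 days.
Total: 7823 days.
7823 mod 7 = 4, so 4 days before Tuesday is Friday.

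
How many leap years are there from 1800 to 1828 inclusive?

7

Years divisible by 4 in [1800, 1828]: 1800, 1804, 1808, 1812, 1816, 1820, 1824, 1828.
Of these, 1800 is divisible by 100 but not 400, so not leap.
Leap years: 8 − 1 = 7.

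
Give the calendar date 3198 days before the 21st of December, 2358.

the 20th of March, 2350

Count 3198 days before December 21, 2358:
Day-of-year of March 20, 2350: 79.
Day-of-year of December 21, 2358: 355.
2350 has 365 days, so 365 − 79 = 286 days remain in 2350.
Full years 2351–2357: 5 common + 2 leap = 5×365 + 2×366 = 2557 days.
Total: 286 + 2557 + 355 = 3198 days.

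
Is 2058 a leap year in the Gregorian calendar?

2058 is not a leap year.

No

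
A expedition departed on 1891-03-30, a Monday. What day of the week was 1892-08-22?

Monday

March 1891: 31 − 30 = 1 day remains.
Then 16 full months totalling 488 days.
August 1–22, 1892: 22 days.
Total: 1 + 488 + 22 = 511 days.
511 is a multiple of 7, so 1892-08-22 falls on the same weekday: Monday.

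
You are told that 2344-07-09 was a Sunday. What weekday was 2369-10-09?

Thursday

Day-of-year of July 9, 2344: 191.
Day-of-year of October 9, 2369: 282.
2344 has 366 days, so 366 − 191 = 175 days remain in 2344.
Full years 2345–2368: 18 common + 6 leap = 18×365 + 6×366 = 8766 days.
Total: 175 + 8766 + 282 = 9223 days.
9223 mod 7 = 4, so 4 days after Sunday is Thursday.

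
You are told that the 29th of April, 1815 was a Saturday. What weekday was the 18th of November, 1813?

Count forward from the earlier date (November 18, 1813) to the later (April 29, 1815):
November 18, 1813 → November 18, 1814: 365 days.
November 1814: 30 − 18 = 12 days remain.
Then December (31), January (31), February 1815 (28), March (31): 31 + 31 + 28 + 31 = 121 days.
April 1–29, 1815: 29 days.
Residual: 162 days.
Total: 527 days.
527 mod 7 = 2, so 2 days before Saturday is Thursday.

Thursday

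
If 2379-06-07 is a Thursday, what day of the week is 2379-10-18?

Thursday

June 2379: 30 − 7 = 23 days remain.
Then July (31), August (31), September (30): 31 + 31 + 30 = 92 days.
October 1–18, 2379: 18 days.
Total: 23 + 92 + 18 = 133 days.
133 is a multiple of 7, so 2379-10-18 falls on the same weekday: Thursday.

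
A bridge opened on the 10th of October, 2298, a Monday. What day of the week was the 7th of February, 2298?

Count forward from the earlier date (February 7, 2298) to the later (October 10, 2298):
February 2298: 28 − 7 = 21 days remain (2298 is not a leap year, so February has 28 days).
Then March (31), April (30), May (31), June (30), July (31), August (31), September (30): 31 + 30 + 31 + 30 + 31 + 31 + 30 = 214 days.
October 1–10, 2298: 10 days.
Total: 21 + 214 + 10 = 245 days.
245 is a multiple of 7, so the 7th of February, 2298 falls on the same weekday: Monday.

Monday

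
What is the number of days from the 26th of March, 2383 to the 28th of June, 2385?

Day-of-year of March 26, 2383: 85.
Day-of-year of June 28, 2385: 179.
2383 has 365 days, so 365 − 85 = 280 days remain in 2383.
Full years: 2384: 366. Sum = 366.
Total: 280 + 366 + 179 = 825 days.

825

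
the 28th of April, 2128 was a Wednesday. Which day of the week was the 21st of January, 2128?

Count forward from the earlier date (January 21, 2128) to the later (April 28, 2128):
January 2128: 31 − 21 = 10 days remain.
Then February 2128 (29), March (31): 29 + 31 = 60 days.
April 1–28, 2128: 28 days.
Total: 10 + 60 + 28 = 98 days.
98 is a multiple of 7, so the 21st of January, 2128 falls on the same weekday: Wednesday.

Wednesday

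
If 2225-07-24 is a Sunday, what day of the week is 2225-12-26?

July 2225: 31 − 24 = 7 days remain.
Then August (31), September (30), October (31), November (30): 31 + 30 + 31 + 30 = 122 days.
December 1–26, 2225: 26 days.
Total: 7 + 122 + 26 = 155 days.
155 mod 7 = 1, so 1 day after Sunday is Monday.

Monday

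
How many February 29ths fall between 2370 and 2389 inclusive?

5

Years divisible by 4 in [2370, 2389]: 2372, 2376, 2380, 2384, 2388.
No century exceptions apply. Count: 5.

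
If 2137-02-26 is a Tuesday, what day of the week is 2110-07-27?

Sunday

Count forward from the earlier date (July 27, 2110) to the later (February 26, 2137):
Day-of-year of July 27, 2110: 208.
Day-of-year of February 26, 2137: 57.
2110 has 365 days, so 365 − 208 = 157 days remain in 2110.
Full years 2111–2136: 19 common + 7 leap = 19×365 + 7×366 = 9497 days.
Total: 157 + 9497 + 57 = 9711 days.
9711 mod 7 = 2, so 2 days before Tuesday is Sunday.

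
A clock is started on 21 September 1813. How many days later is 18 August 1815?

696

September 21, 1813 → September 21, 1814: 365 days.
September 1814: 30 − 21 = 9 days remain.
Then 10 full months totalling 304 days.
August 1–18, 1815: 18 days.
Residual: 331 days.
Total: 696 days.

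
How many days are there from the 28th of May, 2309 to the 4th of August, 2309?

May 2309: 31 − 28 = 3 days remain.
Then June (30), July (31): 30 + 31 = 61 days.
August 1–4, 2309: 4 days.
Total: 3 + 61 + 4 = 68 days.

68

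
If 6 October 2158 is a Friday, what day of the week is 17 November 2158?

Friday

October 2158: 31 − 6 = 25 days remain.
November 1–17, 2158: 17 days.
Total: 25 + 17 = 42 days.
42 is a multiple of 7, so 17 November 2158 falls on the same weekday: Friday.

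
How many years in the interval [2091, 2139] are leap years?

Years divisible by 4 in [2091, 2139]: 2092, 2096, 2100, 2104, 2108, 2112, 2116, 2120, 2124, 2128, 2132, 2136.
Of these, 2100 is divisible by 100 but not 400, so not leap.
Leap years: 12 − 1 = 11.

11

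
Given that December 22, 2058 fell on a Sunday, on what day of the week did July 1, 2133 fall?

Wednesday

Day-of-year of December 22, 2058: 356.
Day-of-year of July 1, 2133: 182.
2058 has 365 days, so 365 − 356 = 9 days remain in 2058.
Full years 2059–2132: 56 common + 18 leap = 56×365 + 18×366 = 27028 days.
Total: 9 + 27028 + 182 = 27219 days.
27219 mod 7 = 3, so 3 days after Sunday is Wednesday.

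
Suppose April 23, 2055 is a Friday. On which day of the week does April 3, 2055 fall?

Saturday

Count forward from the earlier date (April 3, 2055) to the later (April 23, 2055):
Within April 2055: 23 − 3 = 20 days.
20 mod 7 = 6, so 6 days before Friday is Saturday.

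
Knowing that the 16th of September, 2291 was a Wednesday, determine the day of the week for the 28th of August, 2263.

Count forward from the earlier date (August 28, 2263) to the later (September 16, 2291):
Day-of-year of August 28, 2263: 240.
Day-of-year of September 16, 2291: 259.
2263 has 365 days, so 365 − 240 = 125 days remain in 2263.
Full years 2264–2290: 20 common + 7 leap = 20×365 + 7×366 = 9862 days.
Total: 125 + 9862 + 259 = 10246 days.
10246 mod 7 = 5, so 5 days before Wednesday is Friday.

Friday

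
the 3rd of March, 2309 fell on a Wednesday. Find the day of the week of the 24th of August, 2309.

March 2309: 31 − 3 = 28 days remain.
Then April (30), May (31), June (30), July (31): 30 + 31 + 30 + 31 = 122 days.
August 1–24, 2309: 24 days.
Total: 28 + 122 + 24 = 174 days.
174 mod 7 = 6, so 6 days after Wednesday is Tuesday.

Tuesday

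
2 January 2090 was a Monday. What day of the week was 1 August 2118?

Day-of-year of January 2, 2090: 2.
Day-of-year of August 1, 2118: 213.
2090 has 365 days, so 365 − 2 = 363 days remain in 2090.
Full years 2091–2117: 21 common + 6 leap = 21×365 + 6×366 = 9861 days.
Total: 363 + 9861 + 213 = 10437 days.
10437 is a multiple of 7, so 1 August 2118 falls on the same weekday: Monday.

Monday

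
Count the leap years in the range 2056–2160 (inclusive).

26

Years divisible by 4: 2056, 2060, …, 2160 — 27 in all.
Of these, 2100 is divisible by 100 but not 400, so not leap.
Leap years: 27 − 1 = 26.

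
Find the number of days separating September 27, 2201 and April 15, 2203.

September 27, 2201 → September 27, 2202: 365 days.
September 2202: 30 − 27 = 3 days remain.
Then October (31), November (30), December (31), January (31), February 2203 (28), March (31): 31 + 30 + 31 + 31 + 28 + 31 = 182 days.
April 1–15, 2203: 15 days.
Residual: 200 days.
Total: 565 days.

565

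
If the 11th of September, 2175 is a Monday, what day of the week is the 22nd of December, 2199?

Sunday

From September 11, 2175 to September 11, 2199: 24 years, of which 6 contain a Feb 29 — 18×365 + 6×366 = 8766 days.
September 2199: 30 − 11 = 19 days remain.
Then October (31), November (30): 31 + 30 = 61 days.
December 1–22, 2199: 22 days.
Residual: 102 days.
Total: 8868 days.
8868 mod 7 = 6, so 6 days after Monday is Sunday.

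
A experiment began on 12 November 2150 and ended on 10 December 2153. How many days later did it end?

1124

November 12, 2150 → November 12, 2151: 365 days.
November 12, 2151 → November 12, 2152: 366 days (2152 is a leap year).
November 12, 2152 → November 12, 2153: 365 days.
November 2153: 30 − 12 = 18 days remain.
December 1–10, 2153: 10 days.
Residual: 28 days.
Total: 1124 days.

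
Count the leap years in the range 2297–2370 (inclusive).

17

Years divisible by 4: 2300, 2304, …, 2368 — 18 in all.
Of these, 2300 is divisible by 100 but not 400, so not leap.
Leap years: 18 − 1 = 17.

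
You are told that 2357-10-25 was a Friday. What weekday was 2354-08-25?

Wednesday

Count forward from the earlier date (August 25, 2354) to the later (October 25, 2357):
Day-of-year of August 25, 2354: 237.
Day-of-year of October 25, 2357: 298.
2354 has 365 days, so 365 − 237 = 128 days remain in 2354.
Full years: 2355: 365; 2356: 366. Sum = 731.
Total: 128 + 731 + 298 = 1157 days.
1157 mod 7 = 2, so 2 days before Friday is Wednesday.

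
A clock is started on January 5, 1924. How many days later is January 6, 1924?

1

Within January 1924: 6 − 5 = 1 day.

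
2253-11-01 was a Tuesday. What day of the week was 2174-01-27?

Count forward from the earlier date (January 27, 2174) to the later (November 1, 2253):
From January 27, 2174 to January 27, 2253: 79 years, of which 19 contain a Feb 29 — 60×365 + 19×366 = 28854 days.
(2200 is not a leap year (divisible by 100 but not 400).)
January 2253: 31 − 27 = 4 days remain.
Then 9 full months totalling 273 days.
November 1, 2253: 1 day.
Residual: 278 days.
Total: 29132 days.
29132 mod 7 = 5, so 5 days before Tuesday is Thursday.

Thursday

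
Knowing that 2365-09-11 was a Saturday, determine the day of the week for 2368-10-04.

Friday

Day-of-year of September 11, 2365: 254.
Day-of-year of October 4, 2368: 278.
2365 has 365 days, so 365 − 254 = 111 days remain in 2365.
Full years: 2366: 365; 2367: 365. Sum = 730.
Total: 111 + 730 + 278 = 1119 days.
1119 mod 7 = 6, so 6 days after Saturday is Friday.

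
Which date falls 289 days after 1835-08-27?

1836-06-11

Count 289 days after August 27, 1835:
August 1835: 31 − 27 = 4 days remain.
Then 9 full months totalling 274 days.
June 1–11, 1836: 11 days.
Total: 4 + 274 + 11 = 289 days.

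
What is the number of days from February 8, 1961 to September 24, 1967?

2419

Day-of-year of February 8, 1961: 39.
Day-of-year of September 24, 1967: 267.
1961 has 365 days, so 365 − 39 = 326 days remain in 1961.
Full years: 1962: 365; 1963: 365; 1964: 366; 1965: 365; 1966: 365. Sum = 1826.
Total: 326 + 1826 + 267 = 2419 days.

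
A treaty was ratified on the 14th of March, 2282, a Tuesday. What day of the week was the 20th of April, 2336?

Day-of-year of March 14, 2282: 73.
Day-of-year of April 20, 2336: 111.
2282 has 365 days, so 365 − 73 = 292 days remain in 2282.
Full years 2283–2335: 41 common + 12 leap = 41×365 + 12×366 = 19357 days.
Total: 292 + 19357 + 111 = 19760 days.
19760 mod 7 = 6, so 6 days after Tuesday is Monday.

Monday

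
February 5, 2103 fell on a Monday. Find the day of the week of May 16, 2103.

February 2103: 28 − 5 = 23 days remain (2103 is not a leap year, so February has 28 days).
Then March (31), April (30): 31 + 30 = 61 days.
May 1–16, 2103: 16 days.
Total: 23 + 61 + 16 = 100 days.
100 mod 7 = 2, so 2 days after Monday is Wednesday.

Wednesday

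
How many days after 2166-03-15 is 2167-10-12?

576

March 2166: 31 − 15 = 16 days remain.
Then 18 full months totalling 548 days.
October 1–12, 2167: 12 days.
Total: 16 + 548 + 12 = 576 days.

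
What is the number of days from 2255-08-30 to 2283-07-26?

10192

From August 30, 2255 to August 30, 2282: 27 years, of which 7 contain a Feb 29 — 20×365 + 7×366 = 9862 days.
August 2282: 31 − 30 = 1 day remains.
Then 10 full months totalling 303 days.
July 1–26, 2283: 26 days.
Residual: 330 days.
Total: 10192 days.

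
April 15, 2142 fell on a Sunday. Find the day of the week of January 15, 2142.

Monday

Count forward from the earlier date (January 15, 2142) to the later (April 15, 2142):
January 2142: 31 − 15 = 16 days remain.
Then February 2142 (28), March (31): 28 + 31 = 59 days.
April 1–15, 2142: 15 days.
Total: 16 + 59 + 15 = 90 days.
90 mod 7 = 6, so 6 days before Sunday is Monday.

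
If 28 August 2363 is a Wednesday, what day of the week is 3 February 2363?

Count forward from the earlier date (February 3, 2363) to the later (August 28, 2363):
February 2363: 28 − 3 = 25 days remain (2363 is not a leap year, so February has 28 days).
Then March (31), April (30), May (31), June (30), July (31): 31 + 30 + 31 + 30 + 31 = 153 days.
August 1–28, 2363: 28 days.
Total: 25 + 153 + 28 = 206 days.
206 mod 7 = 3, so 3 days before Wednesday is Sunday.

Sunday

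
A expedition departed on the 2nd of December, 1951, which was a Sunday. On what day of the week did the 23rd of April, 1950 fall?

Count forward from the earlier date (April 23, 1950) to the later (December 2, 1951):
April 1950: 30 − 23 = 7 days remain.
Then 19 full months totalling 579 days.
December 1–2, 1951: 2 days.
Total: 7 + 579 + 2 = 588 days.
588 is a multiple of 7, so the 23rd of April, 1950 falls on the same weekday: Sunday.

Sunday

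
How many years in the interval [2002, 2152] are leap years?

37

Years divisible by 4: 2004, 2008, …, 2152 — 38 in all.
Of these, 2100 is divisible by 100 but not 400, so not leap.
Leap years: 38 − 1 = 37.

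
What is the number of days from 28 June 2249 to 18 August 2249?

June 2249: 30 − 28 = 2 days remain.
Then July (31): 31 days.
August 1–18, 2249: 18 days.
Total: 2 + 31 + 18 = 51 days.

51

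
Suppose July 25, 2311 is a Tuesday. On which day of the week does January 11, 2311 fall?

Wednesday

Count forward from the earlier date (January 11, 2311) to the later (July 25, 2311):
January 2311: 31 − 11 = 20 days remain.
Then February 2311 (28), March (31), April (30), May (31), June (30): 28 + 31 + 30 + 31 + 30 = 150 days.
July 1–25, 2311: 25 days.
Total: 20 + 150 + 25 = 195 days.
195 mod 7 = 6, so 6 days before Tuesday is Wednesday.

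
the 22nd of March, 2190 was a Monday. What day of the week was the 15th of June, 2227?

Friday

From March 22, 2190 to March 22, 2227: 37 years, of which 8 contain a Feb 29 — 29×365 + 8×366 = 13513 days.
(2200 is not a leap year (divisible by 100 but not 400).)
March 2227: 31 − 22 = 9 days remain.
Then April (30), May (31): 30 + 31 = 61 days.
June 1–15, 2227: 15 days.
Residual: 85 days.
Total: 13598 days.
13598 mod 7 = 4, so 4 days after Monday is Friday.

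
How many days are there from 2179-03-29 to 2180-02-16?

324

Day-of-year of March 29, 2179: 88.
Day-of-year of February 16, 2180: 47.
2179 has 365 days, so 365 − 88 = 277 days remain in 2179.
Total: 277 + 47 = 324 days.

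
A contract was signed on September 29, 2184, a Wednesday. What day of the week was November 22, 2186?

September 29, 2184 → September 29, 2185: 365 days.
September 29, 2185 → September 29, 2186: 365 days.
September 2186: 30 − 29 = 1 day remains.
Then October (31): 31 days.
November 1–22, 2186: 22 days.
Residual: 54 days.
Total: 784 days.
784 is a multiple of 7, so November 22, 2186 falls on the same weekday: Wednesday.

Wednesday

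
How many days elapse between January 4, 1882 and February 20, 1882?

January 1882: 31 − 4 = 27 days remain.
February 1–20, 1882: 20 days (1882 is not a leap year).
Total: 27 + 20 = 47 days.

47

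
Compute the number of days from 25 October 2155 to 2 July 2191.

13034

From October 25, 2155 to October 25, 2190: 35 years, of which 9 contain a Feb 29 — 26×365 + 9×366 = 12784 days.
October 2190: 31 − 25 = 6 days remain.
Then November (30), December (31), January (31), February 2191 (28), March (31), April (30), May (31), June (30): 30 + 31 + 31 + 28 + 31 + 30 + 31 + 30 = 242 days.
July 1–2, 2191: 2 days.
Residual: 250 days.
Total: 13034 days.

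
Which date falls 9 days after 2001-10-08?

2001-10-17

Count 9 days after October 8, 2001:
Within October 2001: 17 − 8 = 9 days.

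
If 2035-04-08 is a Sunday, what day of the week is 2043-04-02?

Thursday

Day-of-year of April 8, 2035: 98.
Day-of-year of April 2, 2043: 92.
2035 has 365 days, so 365 − 98 = 267 days remain in 2035.
Full years 2036–2042: 5 common + 2 leap = 5×365 + 2×366 = 2557 days.
Total: 267 + 2557 + 92 = 2916 days.
2916 mod 7 = 4, so 4 days after Sunday is Thursday.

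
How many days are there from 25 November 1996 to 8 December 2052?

20467

Day-of-year of November 25, 1996: 330.
Day-of-year of December 8, 2052: 343.
1996 has 366 days, so 366 − 330 = 36 days remain in 1996.
Full years 1997–2051: 42 common + 13 leap = 42×365 + 13×366 = 20088 days.
Total: 36 + 20088 + 343 = 20467 days.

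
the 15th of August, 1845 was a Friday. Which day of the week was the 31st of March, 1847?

August 15, 1845 → August 15, 1846: 365 days.
August 1846: 31 − 15 = 16 days remain.
Then September (30), October (31), November (30), December (31), January (31), February 1847 (28): 30 + 31 + 30 + 31 + 31 + 28 = 181 days.
March 1–31, 1847: 31 days.
Residual: 228 days.
Total: 593 days.
593 mod 7 = 5, so 5 days after Friday is Wednesday.

Wednesday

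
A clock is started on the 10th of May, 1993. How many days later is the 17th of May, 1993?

Within May 1993: 17 − 10 = 7 days.

7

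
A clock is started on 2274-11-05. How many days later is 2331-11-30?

Day-of-year of November 5, 2274: 309.
Day-of-year of November 30, 2331: 334.
2274 has 365 days, so 365 − 309 = 56 days remain in 2274.
Full years 2275–2330: 43 common + 13 leap = 43×365 + 13×366 = 20453 days.
Total: 56 + 20453 + 334 = 20843 days.

20843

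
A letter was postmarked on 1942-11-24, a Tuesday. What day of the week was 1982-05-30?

Sunday

Day-of-year of November 24, 1942: 328.
Day-of-year of May 30, 1982: 150.
1942 has 365 days, so 365 − 328 = 37 days remain in 1942.
Full years 1943–1981: 29 common + 10 leap = 29×365 + 10×366 = 14245 days.
Total: 37 + 14245 + 150 = 14432 days.
14432 mod 7 = 5, so 5 days after Tuesday is Sunday.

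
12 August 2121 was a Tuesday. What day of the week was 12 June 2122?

August 2121: 31 − 12 = 19 days remain.
Then 9 full months totalling 273 days.
June 1–12, 2122: 12 days.
Residual: 304 days.
Total: 304 days.
304 mod 7 = 3, so 3 days after Tuesday is Friday.

Friday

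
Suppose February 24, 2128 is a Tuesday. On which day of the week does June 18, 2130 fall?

Day-of-year of February 24, 2128: 55.
Day-of-year of June 18, 2130: 169.
2128 has 366 days, so 366 − 55 = 311 days remain in 2128.
Full years: 2129: 365. Sum = 365.
Total: 311 + 365 + 169 = 845 days.
845 mod 7 = 5, so 5 days after Tuesday is Sunday.

Sunday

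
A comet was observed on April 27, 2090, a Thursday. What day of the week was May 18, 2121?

From April 27, 2090 to April 27, 2121: 31 years, of which 7 contain a Feb 29 — 24×365 + 7×366 = 11322 days.
(2100 is not a leap year (divisible by 100 but not 400).)
April 2121: 30 − 27 = 3 days remain.
May 1–18, 2121: 18 days.
Residual: 21 days.
Total: 11343 days.
11343 mod 7 = 3, so 3 days after Thursday is Sunday.

Sunday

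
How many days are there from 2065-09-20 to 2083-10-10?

From September 20, 2065 to September 20, 2083: 18 years, of which 4 contain a Feb 29 — 14×365 + 4×366 = 6574 days.
September 2083: 30 − 20 = 10 days remain.
October 1–10, 2083: 10 days.
Residual: 20 days.
Total: 6594 days.

6594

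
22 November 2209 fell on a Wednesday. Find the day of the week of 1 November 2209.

Count forward from the earlier date (November 1, 2209) to the later (November 22, 2209):
Within November 2209: 22 − 1 = 21 days.
21 is a multiple of 7, so 1 November 2209 falls on the same weekday: Wednesday.

Wednesday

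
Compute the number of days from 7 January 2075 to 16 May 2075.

129

January 2075: 31 − 7 = 24 days remain.
Then February 2075 (28), March (31), April (30): 28 + 31 + 30 = 89 days.
May 1–16, 2075: 16 days.
Total: 24 + 89 + 16 = 129 days.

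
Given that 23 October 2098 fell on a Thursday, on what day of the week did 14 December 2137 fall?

From October 23, 2098 to October 23, 2137: 39 years, of which 9 contain a Feb 29 — 30×365 + 9×366 = 14244 days.
(2100 is not a leap year (divisible by 100 but not 400).)
October 2137: 31 − 23 = 8 days remain.
Then November (30): 30 days.
December 1–14, 2137: 14 days.
Residual: 52 days.
Total: 14296 days.
14296 mod 7 = 2, so 2 days after Thursday is Saturday.

Saturday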